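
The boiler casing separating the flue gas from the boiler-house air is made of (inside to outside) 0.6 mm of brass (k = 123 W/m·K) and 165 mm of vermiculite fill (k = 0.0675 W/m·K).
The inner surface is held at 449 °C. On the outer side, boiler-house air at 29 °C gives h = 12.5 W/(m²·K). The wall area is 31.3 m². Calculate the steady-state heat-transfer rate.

Q ≈ 5210 W

Treating each layer as a thermal resistance in series:
R_brass = L/(kA) = 0.0006/(123×31.3) = 1.558×10^-7 K/W
R_vermiculite fill = L/(kA) = 0.165/(0.0675×31.3) = 0.0781 K/W
R_outer film = 1/(h_o·A) = 1/(12.5×31.3) = 0.002556 K/W
R_total = 0.08065 K/W
Q = ΔT / R_total = 420 / 0.08065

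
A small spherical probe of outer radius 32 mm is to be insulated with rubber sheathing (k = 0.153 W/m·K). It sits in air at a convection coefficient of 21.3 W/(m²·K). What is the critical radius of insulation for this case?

For a sphere r_cr = 2k/h = 2×0.153/21.3
r_cr = 14.4 mm; since the bare radius (32 mm) is above r_cr, any added insulation will reduce heat loss.

r_cr ≈ 14.4 mm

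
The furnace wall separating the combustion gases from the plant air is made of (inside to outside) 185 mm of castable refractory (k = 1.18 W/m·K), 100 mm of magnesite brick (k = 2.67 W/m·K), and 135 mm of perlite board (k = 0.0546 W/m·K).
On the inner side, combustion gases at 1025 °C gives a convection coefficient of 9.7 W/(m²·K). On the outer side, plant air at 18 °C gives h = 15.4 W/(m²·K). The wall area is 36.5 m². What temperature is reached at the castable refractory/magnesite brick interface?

T ≈ 933 °C

Model the wall as resistances in series:
R_inner film = 1/(h_i·A) = 1/(9.7×36.5) = 0.002824 K/W
R_castable refractory = L/(kA) = 0.185/(1.18×36.5) = 0.004295 K/W
R_magnesite brick = L/(kA) = 0.1/(2.67×36.5) = 0.001026 K/W
R_perlite board = L/(kA) = 0.135/(0.0546×36.5) = 0.06774 K/W
R_outer film = 1/(h_o·A) = 1/(15.4×36.5) = 0.001779 K/W
R_total = 0.07767 K/W;  Q = ΔT/R_total = 1007/0.07767 = 12970 W
T_interface = T_inner − Q·ΣR(inner→interface) = 1025 − 13000×0.00712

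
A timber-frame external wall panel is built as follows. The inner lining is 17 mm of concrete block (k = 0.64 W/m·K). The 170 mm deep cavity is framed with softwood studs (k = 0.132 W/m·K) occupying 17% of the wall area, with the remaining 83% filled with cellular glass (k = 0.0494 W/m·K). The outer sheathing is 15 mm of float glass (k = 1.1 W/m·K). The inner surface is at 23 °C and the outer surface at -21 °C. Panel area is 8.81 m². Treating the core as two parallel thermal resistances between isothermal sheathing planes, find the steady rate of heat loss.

Sheathing layers in series; stud and cavity paths in parallel between them.
R_inner = 0.017/(0.64×8.81) = 0.003015 K/W
R_stud  = 0.17/(0.132×0.17×8.81) = 0.8599 K/W
R_cav   = 0.17/(0.0494×0.83×8.81) = 0.4706 K/W
1/R_core = 1/R_stud + 1/R_cav → R_core = 0.3042 K/W
R_outer = 0.015/(1.1×8.81) = 0.001548 K/W
R_total = 0.3087 K/W
Q = ΔT/R_total = 44/0.3087

Q ≈ 143 W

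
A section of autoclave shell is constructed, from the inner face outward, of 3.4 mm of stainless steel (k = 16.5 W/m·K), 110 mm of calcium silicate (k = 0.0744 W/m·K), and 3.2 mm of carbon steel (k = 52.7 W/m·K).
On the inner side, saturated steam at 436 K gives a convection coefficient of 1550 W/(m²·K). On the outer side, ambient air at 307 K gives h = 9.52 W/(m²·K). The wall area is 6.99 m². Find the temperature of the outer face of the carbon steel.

T ≈ 316 K

Series thermal resistances:
R_inner film = 1/(h_i·A) = 1/(1550×6.99) = 9.23×10^-5 K/W
R_stainless steel = L/(kA) = 0.0034/(16.5×6.99) = 2.948×10^-5 K/W
R_calcium silicate = L/(kA) = 0.11/(0.0744×6.99) = 0.2115 K/W
R_carbon steel = L/(kA) = 0.0032/(52.7×6.99) = 8.687×10^-6 K/W
R_outer film = 1/(h_o·A) = 1/(9.52×6.99) = 0.01503 K/W
R_total = 0.2267 K/W;  Q = ΔT/R_total = 129/0.2267 = 569.1 W
T_interface = T_inner − Q·ΣR(inner→interface) = 436 − 569×0.2116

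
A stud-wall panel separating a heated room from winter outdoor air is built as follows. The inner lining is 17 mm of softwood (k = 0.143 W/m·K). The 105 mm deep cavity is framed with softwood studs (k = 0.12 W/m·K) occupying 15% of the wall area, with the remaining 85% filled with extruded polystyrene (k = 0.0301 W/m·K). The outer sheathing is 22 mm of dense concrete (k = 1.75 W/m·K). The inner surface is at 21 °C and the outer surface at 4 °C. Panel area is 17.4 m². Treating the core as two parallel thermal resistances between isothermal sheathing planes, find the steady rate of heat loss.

Q ≈ 116 W

Sheathing layers in series; stud and cavity paths in parallel between them.
R_inner = 0.017/(0.143×17.4) = 0.006832 K/W
R_stud  = 0.105/(0.12×0.15×17.4) = 0.3352 K/W
R_cav   = 0.105/(0.0301×0.85×17.4) = 0.2359 K/W
1/R_core = 1/R_stud + 1/R_cav → R_core = 0.1385 K/W
R_outer = 0.022/(1.75×17.4) = 7.225×10^-4 K/W
R_total = 0.146 K/W
Q = ΔT/R_total = 17/0.146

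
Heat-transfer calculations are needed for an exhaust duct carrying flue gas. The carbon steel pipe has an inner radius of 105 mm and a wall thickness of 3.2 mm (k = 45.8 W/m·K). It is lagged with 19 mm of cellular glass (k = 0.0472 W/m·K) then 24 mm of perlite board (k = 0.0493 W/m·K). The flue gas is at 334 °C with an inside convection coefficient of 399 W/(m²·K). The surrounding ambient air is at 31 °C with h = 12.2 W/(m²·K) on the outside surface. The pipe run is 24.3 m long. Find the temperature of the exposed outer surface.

T ≈ 52.9 °C

Treating each annulus and film as a series resistance:
R_inner film = 1/(h_i·2πr₁L) = 1/(399×2π×0.105×24.3) = 1.563×10^-4 K/W
R_carbon steel pipe wall = ln(108.2/105)/(2π×45.8×24.3) = 4.293×10^-6 K/W
R_cellular glass = ln(127.2/108.2)/(2π×0.0472×24.3) = 0.02245 K/W
R_perlite board = ln(151.2/127.2)/(2π×0.0493×24.3) = 0.02296 K/W
R_outer film = 1/(h_o·2πr_oL) = 1/(12.2×2π×0.1512×24.3) = 0.003551 K/W
R_total = 0.04912 K/W
Q = ΔT/R_total = 303/0.04912
Q = 6170 W
T_interface = T_inner − Q·ΣR(inner→interface) = 334 − 6170×0.04557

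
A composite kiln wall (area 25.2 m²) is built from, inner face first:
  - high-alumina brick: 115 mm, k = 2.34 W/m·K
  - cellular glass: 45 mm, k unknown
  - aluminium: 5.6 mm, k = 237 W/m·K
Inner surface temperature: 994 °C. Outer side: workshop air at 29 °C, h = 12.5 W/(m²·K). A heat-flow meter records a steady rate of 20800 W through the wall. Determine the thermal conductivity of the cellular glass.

Model the wall as resistances in series:
R_high-alumina brick = L/(kA) = 0.115/(2.34×25.2) = 0.00195 K/W
R_aluminium = L/(kA) = 0.0056/(237×25.2) = 9.376×10^-7 K/W
R_outer film = 1/(h_o·A) = 1/(12.5×25.2) = 0.003175 K/W
Sum of known resistances R_other = 0.005126 K/W
Total R = ΔT/Q = 965/20800 = 0.04639 K/W
R_cellular glass = R_total − R_other = 0.04127 K/W
k = L/(R·A) = 0.045/(0.04127×25.2)

k ≈ 0.0433 W/(m·K)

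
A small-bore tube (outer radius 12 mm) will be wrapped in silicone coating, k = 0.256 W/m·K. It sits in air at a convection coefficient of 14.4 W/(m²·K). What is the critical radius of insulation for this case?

r_cr ≈ 17.8 mm

For a cylinder r_cr = k/h = 0.256/14.4
r_cr = 17.8 mm; since the bare radius (12 mm) is below r_cr, adding a thin layer of insulation will *increase* heat loss.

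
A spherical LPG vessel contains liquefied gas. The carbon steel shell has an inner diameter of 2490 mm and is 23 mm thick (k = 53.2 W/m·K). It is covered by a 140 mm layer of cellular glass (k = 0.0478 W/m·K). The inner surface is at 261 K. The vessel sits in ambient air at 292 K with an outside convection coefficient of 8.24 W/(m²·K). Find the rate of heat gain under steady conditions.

Q ≈ 229 W

Each spherical layer contributes R = (1/r_i − 1/r_o)/(4πk):
R_carbon steel shell = (1/1.245 − 1/1.268)/(4π×53.2) = 2.179×10^-5 K/W
R_cellular glass = (1/1.268 − 1/1.408)/(4π×0.0478) = 0.1305 K/W
R_outer film = 1/(h·4πr_o²) = 1/(8.24×4π×1.408²) = 0.004871 K/W
R_total = 0.1354 K/W
Q = ΔT/R_total = 31/0.1354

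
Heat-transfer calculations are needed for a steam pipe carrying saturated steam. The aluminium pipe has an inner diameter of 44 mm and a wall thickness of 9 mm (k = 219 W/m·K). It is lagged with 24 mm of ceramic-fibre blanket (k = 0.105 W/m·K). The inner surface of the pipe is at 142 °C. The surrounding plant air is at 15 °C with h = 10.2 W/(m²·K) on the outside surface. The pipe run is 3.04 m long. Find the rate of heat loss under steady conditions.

Treating each annulus and film as a series resistance:
R_aluminium pipe wall = ln(31/22)/(2π×219×3.04) = 8.198×10^-5 K/W
R_ceramic-fibre blanket = ln(55/31)/(2π×0.105×3.04) = 0.2859 K/W
R_outer film = 1/(h_o·2πr_oL) = 1/(10.2×2π×0.055×3.04) = 0.09332 K/W
R_total = 0.3793 K/W
Q = ΔT/R_total = 127/0.3793

Q ≈ 335 W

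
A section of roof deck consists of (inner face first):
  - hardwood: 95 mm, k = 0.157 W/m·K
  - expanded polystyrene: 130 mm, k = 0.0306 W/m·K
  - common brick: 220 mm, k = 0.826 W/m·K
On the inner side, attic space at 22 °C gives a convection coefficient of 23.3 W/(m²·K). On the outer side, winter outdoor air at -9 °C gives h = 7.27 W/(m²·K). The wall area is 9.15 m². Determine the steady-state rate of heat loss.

Q ≈ 53.5 W

Treating each layer as a thermal resistance in series:
R_inner film = 1/(h_i·A) = 1/(23.3×9.15) = 0.004691 K/W
R_hardwood = L/(kA) = 0.095/(0.157×9.15) = 0.06613 K/W
R_expanded polystyrene = L/(kA) = 0.13/(0.0306×9.15) = 0.4643 K/W
R_common brick = L/(kA) = 0.22/(0.826×9.15) = 0.02911 K/W
R_outer film = 1/(h_o·A) = 1/(7.27×9.15) = 0.01503 K/W
R_total = 0.5793 K/W
Q = ΔT / R_total = 31 / 0.5793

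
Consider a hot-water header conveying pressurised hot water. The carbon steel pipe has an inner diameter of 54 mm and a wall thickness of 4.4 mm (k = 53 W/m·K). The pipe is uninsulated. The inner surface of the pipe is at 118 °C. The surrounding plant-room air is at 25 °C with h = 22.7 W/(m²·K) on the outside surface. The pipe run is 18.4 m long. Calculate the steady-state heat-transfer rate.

For a radial system each layer contributes R = ln(r_out/r_in)/(2πkL); films add R = 1/(hA).
R_carbon steel pipe wall = ln(31.4/27)/(2π×53×18.4) = 2.464×10^-5 K/W
R_outer film = 1/(h_o·2πr_oL) = 1/(22.7×2π×0.0314×18.4) = 0.01214 K/W
R_total = 0.01216 K/W
Q = ΔT/R_total = 93/0.01216

Q ≈ 7650 W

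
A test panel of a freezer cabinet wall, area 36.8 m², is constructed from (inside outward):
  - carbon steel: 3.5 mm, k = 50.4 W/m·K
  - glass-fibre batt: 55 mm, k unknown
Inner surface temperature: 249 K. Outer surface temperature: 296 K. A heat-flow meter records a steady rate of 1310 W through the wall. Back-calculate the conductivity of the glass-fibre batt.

k ≈ 0.0417 W/(m·K)

Thermal resistances in series:
R_carbon steel = L/(kA) = 0.0035/(50.4×36.8) = 1.887×10^-6 K/W
Sum of known resistances R_other = 1.887×10^-6 K/W
Total R = ΔT/Q = 47/1310 = 0.03588 K/W
R_glass-fibre batt = R_total − R_other = 0.03588 K/W
k = L/(R·A) = 0.055/(0.03588×36.8)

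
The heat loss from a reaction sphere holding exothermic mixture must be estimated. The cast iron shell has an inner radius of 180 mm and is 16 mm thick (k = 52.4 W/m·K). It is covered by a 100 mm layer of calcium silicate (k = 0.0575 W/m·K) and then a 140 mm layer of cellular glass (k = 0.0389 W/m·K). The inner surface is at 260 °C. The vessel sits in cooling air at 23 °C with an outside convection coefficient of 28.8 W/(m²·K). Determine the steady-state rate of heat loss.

Q ≈ 51.3 W

Spherical conduction: R = (1/r_in − 1/r_out)/(4πk) per layer; series-sum.
R_cast iron shell = (1/0.18 − 1/0.196)/(4π×52.4) = 6.887×10^-4 K/W
R_calcium silicate = (1/0.196 − 1/0.296)/(4π×0.0575) = 2.385 K/W
R_cellular glass = (1/0.296 − 1/0.436)/(4π×0.0389) = 2.219 K/W
R_outer film = 1/(h·4πr_o²) = 1/(28.8×4π×0.436²) = 0.01454 K/W
R_total = 4.62 K/W
Q = ΔT/R_total = 237/4.62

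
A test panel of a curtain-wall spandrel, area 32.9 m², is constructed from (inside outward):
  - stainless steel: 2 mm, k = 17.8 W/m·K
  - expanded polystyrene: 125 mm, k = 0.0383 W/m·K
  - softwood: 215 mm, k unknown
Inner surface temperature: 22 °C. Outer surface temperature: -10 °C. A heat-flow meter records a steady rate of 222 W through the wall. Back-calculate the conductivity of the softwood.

k ≈ 0.145 W/(m·K)

Thermal resistances in series:
R_stainless steel = L/(kA) = 0.002/(17.8×32.9) = 3.415×10^-6 K/W
R_expanded polystyrene = L/(kA) = 0.125/(0.0383×32.9) = 0.0992 K/W
Sum of known resistances R_other = 0.0992 K/W
Total R = ΔT/Q = 32/222 = 0.1441 K/W
R_softwood = R_total − R_other = 0.04494 K/W
k = L/(R·A) = 0.215/(0.04494×32.9)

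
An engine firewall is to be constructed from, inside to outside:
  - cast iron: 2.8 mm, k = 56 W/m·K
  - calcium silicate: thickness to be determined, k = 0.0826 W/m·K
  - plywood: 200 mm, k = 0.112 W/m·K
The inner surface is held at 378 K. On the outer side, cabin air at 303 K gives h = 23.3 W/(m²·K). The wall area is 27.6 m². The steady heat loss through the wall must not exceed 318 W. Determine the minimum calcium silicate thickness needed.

L ≈ 387 mm

Model the wall as resistances in series:
R_cast iron = L/(kA) = 0.0028/(56×27.6) = 1.812×10^-6 K/W
R_plywood = L/(kA) = 0.2/(0.112×27.6) = 0.0647 K/W
R_outer film = 1/(h_o·A) = 1/(23.3×27.6) = 0.001555 K/W
Sum of the known resistances R_other = 0.06626 K/W
Required total resistance R_tot = ΔT/Q_allow = 75/318 = 0.2358 K/W
R_calcium silicate = R_tot − R_other = 0.1696 K/W
L = R·k·A = 0.1696×0.0826×27.6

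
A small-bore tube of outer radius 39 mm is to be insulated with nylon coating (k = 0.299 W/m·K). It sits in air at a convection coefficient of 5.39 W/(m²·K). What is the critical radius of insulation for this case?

For a cylinder r_cr = k/h = 0.299/5.39
r_cr = 55.5 mm; since the bare radius (39 mm) is below r_cr, adding a thin layer of insulation will *increase* heat loss.

r_cr ≈ 55.5 mm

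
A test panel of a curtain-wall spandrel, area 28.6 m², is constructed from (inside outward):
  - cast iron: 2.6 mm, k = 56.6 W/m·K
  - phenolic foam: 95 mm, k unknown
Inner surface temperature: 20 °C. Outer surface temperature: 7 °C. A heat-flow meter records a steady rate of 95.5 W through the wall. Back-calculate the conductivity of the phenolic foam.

k ≈ 0.0244 W/(m·K)

Thermal resistances in series:
R_cast iron = L/(kA) = 0.0026/(56.6×28.6) = 1.606×10^-6 K/W
Sum of known resistances R_other = 1.606×10^-6 K/W
Total R = ΔT/Q = 13/95.5 = 0.1361 K/W
R_phenolic foam = R_total − R_other = 0.1361 K/W
k = L/(R·A) = 0.095/(0.1361×28.6)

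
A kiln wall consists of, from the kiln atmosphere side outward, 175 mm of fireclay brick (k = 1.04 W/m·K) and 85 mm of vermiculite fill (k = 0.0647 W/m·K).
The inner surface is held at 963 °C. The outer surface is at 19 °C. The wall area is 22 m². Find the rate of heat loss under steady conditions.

Model the wall as resistances in series:
R_fireclay brick = L/(kA) = 0.175/(1.04×22) = 0.007649 K/W
R_vermiculite fill = L/(kA) = 0.085/(0.0647×22) = 0.05972 K/W
R_total = 0.06736 K/W
Q = ΔT / R_total = 944 / 0.06736

Q ≈ 14000 W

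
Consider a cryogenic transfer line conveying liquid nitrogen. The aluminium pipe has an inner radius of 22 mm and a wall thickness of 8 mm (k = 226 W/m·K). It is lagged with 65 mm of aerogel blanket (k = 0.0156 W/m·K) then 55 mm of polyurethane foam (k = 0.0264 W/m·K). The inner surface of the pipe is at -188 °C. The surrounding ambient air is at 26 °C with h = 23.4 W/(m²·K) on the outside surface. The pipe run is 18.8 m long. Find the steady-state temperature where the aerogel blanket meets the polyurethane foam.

T ≈ -15.1 °C

Treating each annulus and film as a series resistance:
R_aluminium pipe wall = ln(30/22)/(2π×226×18.8) = 1.162×10^-5 K/W
R_aerogel blanket = ln(95/30)/(2π×0.0156×18.8) = 0.6255 K/W
R_polyurethane foam = ln(150/95)/(2π×0.0264×18.8) = 0.1465 K/W
R_outer film = 1/(h_o·2πr_oL) = 1/(23.4×2π×0.15×18.8) = 0.002412 K/W
R_total = 0.7744 K/W
Q = ΔT/R_total = 214/0.7744
Q = 276 W
T_interface = T_inner + Q·ΣR(inner→interface) = -188 + 276×0.6255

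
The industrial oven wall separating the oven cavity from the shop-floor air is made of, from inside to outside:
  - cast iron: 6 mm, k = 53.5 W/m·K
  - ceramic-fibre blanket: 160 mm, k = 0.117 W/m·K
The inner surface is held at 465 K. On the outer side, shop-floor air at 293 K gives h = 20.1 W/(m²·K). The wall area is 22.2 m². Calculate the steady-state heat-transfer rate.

Model the wall as resistances in series:
R_cast iron = L/(kA) = 0.006/(53.5×22.2) = 5.052×10^-6 K/W
R_ceramic-fibre blanket = L/(kA) = 0.16/(0.117×22.2) = 0.0616 K/W
R_outer film = 1/(h_o·A) = 1/(20.1×22.2) = 0.002241 K/W
R_total = 0.06385 K/W
Q = ΔT / R_total = 172 / 0.06385

Q ≈ 2690 W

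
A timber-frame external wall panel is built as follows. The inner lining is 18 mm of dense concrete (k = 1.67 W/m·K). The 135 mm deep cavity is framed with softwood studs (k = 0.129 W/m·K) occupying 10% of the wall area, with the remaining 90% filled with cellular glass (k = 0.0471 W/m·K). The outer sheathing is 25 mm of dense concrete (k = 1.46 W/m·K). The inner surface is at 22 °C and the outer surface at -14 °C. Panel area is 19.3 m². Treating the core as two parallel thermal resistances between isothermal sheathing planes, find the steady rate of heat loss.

Sheathing layers in series; stud and cavity paths in parallel between them.
R_inner = 0.018/(1.67×19.3) = 5.585×10^-4 K/W
R_stud  = 0.135/(0.129×0.1×19.3) = 0.5422 K/W
R_cav   = 0.135/(0.0471×0.9×19.3) = 0.165 K/W
1/R_core = 1/R_stud + 1/R_cav → R_core = 0.1265 K/W
R_outer = 0.025/(1.46×19.3) = 8.872×10^-4 K/W
R_total = 0.128 K/W
Q = ΔT/R_total = 36/0.128

Q ≈ 281 W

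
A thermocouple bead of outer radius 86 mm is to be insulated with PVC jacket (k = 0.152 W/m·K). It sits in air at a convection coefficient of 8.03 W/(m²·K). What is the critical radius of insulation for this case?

For a sphere r_cr = 2k/h = 2×0.152/8.03
r_cr = 37.9 mm; since the bare radius (86 mm) is above r_cr, any added insulation will reduce heat loss.

r_cr ≈ 37.9 mm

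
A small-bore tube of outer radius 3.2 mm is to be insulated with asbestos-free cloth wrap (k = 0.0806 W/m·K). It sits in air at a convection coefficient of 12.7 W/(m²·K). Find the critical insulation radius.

r_cr ≈ 6.35 mm

For a cylinder r_cr = k/h = 0.0806/12.7
r_cr = 6.35 mm; since the bare radius (3.2 mm) is below r_cr, adding a thin layer of insulation will *increase* heat loss.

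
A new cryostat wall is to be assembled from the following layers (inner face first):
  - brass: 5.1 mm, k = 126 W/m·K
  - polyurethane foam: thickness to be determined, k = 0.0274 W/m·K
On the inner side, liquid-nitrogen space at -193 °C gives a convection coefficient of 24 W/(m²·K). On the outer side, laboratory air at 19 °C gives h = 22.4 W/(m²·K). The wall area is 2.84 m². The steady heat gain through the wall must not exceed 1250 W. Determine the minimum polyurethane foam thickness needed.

Model the wall as resistances in series:
R_inner film = 1/(h_i·A) = 1/(24×2.84) = 0.01467 K/W
R_brass = L/(kA) = 0.0051/(126×2.84) = 1.425×10^-5 K/W
R_outer film = 1/(h_o·A) = 1/(22.4×2.84) = 0.01572 K/W
Sum of the known resistances R_other = 0.0304 K/W
Required total resistance R_tot = ΔT/Q_allow = 212/1250 = 0.1696 K/W
R_polyurethane foam = R_tot − R_other = 0.1392 K/W
L = R·k·A = 0.1392×0.0274×2.84

L ≈ 10.8 mm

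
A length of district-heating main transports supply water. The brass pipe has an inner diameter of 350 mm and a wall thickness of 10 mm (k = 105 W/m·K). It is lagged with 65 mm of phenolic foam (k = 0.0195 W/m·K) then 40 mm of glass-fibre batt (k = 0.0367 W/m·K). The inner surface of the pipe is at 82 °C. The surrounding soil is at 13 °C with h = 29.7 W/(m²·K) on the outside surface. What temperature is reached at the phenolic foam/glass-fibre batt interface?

T ≈ 27.6 °C

For a radial system each layer contributes R = ln(r_out/r_in)/(2πkL); films add R = 1/(hA).
R_brass pipe wall = ln(185/175)/(2π×105×1) = 8.423×10^-5 K/W
R_phenolic foam = ln(250/185)/(2π×0.0195×1) = 2.458 K/W
R_glass-fibre batt = ln(290/250)/(2π×0.0367×1) = 0.6436 K/W
R_outer film = 1/(h_o·2πr_oL) = 1/(29.7×2π×0.29×1) = 0.01848 K/W
R_total = 3.12 K/W
Q = ΔT/R_total = 69/3.12
Q = 22.1 W/m
T_interface = T_inner − Q·ΣR(inner→interface) = 82 − 22.1×2.458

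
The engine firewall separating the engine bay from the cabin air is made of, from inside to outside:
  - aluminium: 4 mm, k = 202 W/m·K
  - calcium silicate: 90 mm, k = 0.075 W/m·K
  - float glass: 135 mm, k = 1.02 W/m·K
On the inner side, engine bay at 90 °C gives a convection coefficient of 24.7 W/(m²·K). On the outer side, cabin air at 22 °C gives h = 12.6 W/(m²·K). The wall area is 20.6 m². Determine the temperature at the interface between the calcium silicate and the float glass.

Using the resistance-network approach (series):
R_inner film = 1/(h_i·A) = 1/(24.7×20.6) = 0.001965 K/W
R_aluminium = L/(kA) = 0.004/(202×20.6) = 9.613×10^-7 K/W
R_calcium silicate = L/(kA) = 0.09/(0.075×20.6) = 0.05825 K/W
R_float glass = L/(kA) = 0.135/(1.02×20.6) = 0.006425 K/W
R_outer film = 1/(h_o·A) = 1/(12.6×20.6) = 0.003853 K/W
R_total = 0.0705 K/W;  Q = ΔT/R_total = 68/0.0705 = 964.6 W
T_interface = T_inner − Q·ΣR(inner→interface) = 90 − 965×0.06022

T ≈ 31.9 °C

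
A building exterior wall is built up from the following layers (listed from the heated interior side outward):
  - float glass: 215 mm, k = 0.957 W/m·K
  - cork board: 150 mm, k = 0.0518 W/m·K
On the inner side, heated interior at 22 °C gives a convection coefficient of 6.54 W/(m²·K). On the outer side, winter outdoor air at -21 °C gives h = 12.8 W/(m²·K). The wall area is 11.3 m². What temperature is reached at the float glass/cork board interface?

T ≈ 17.2 °C

Treating each layer as a thermal resistance in series:
R_inner film = 1/(h_i·A) = 1/(6.54×11.3) = 0.01353 K/W
R_float glass = L/(kA) = 0.215/(0.957×11.3) = 0.01988 K/W
R_cork board = L/(kA) = 0.15/(0.0518×11.3) = 0.2563 K/W
R_outer film = 1/(h_o·A) = 1/(12.8×11.3) = 0.006914 K/W
R_total = 0.2966 K/W;  Q = ΔT/R_total = 43/0.2966 = 145 W
T_interface = T_inner − Q·ΣR(inner→interface) = 22 − 145×0.03341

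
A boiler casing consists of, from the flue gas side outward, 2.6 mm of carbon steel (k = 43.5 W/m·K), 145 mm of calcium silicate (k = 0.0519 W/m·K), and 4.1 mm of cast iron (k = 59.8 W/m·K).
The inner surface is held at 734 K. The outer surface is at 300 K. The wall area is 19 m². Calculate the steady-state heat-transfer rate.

Using the resistance-network approach (series):
R_carbon steel = L/(kA) = 0.0026/(43.5×19) = 3.146×10^-6 K/W
R_calcium silicate = L/(kA) = 0.145/(0.0519×19) = 0.147 K/W
R_cast iron = L/(kA) = 0.0041/(59.8×19) = 3.609×10^-6 K/W
R_total = 0.1471 K/W
Q = ΔT / R_total = 434 / 0.1471

Q ≈ 2950 W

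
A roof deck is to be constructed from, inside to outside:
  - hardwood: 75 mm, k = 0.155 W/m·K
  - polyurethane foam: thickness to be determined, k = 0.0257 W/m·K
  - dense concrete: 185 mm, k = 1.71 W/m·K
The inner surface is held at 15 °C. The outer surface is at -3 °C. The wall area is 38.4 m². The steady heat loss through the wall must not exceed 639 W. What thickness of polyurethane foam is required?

L ≈ 12.6 mm

Treating each layer as a thermal resistance in series:
R_hardwood = L/(kA) = 0.075/(0.155×38.4) = 0.0126 K/W
R_dense concrete = L/(kA) = 0.185/(1.71×38.4) = 0.002817 K/W
Sum of the known resistances R_other = 0.01542 K/W
Required total resistance R_tot = ΔT/Q_allow = 18/639 = 0.02817 K/W
R_polyurethane foam = R_tot − R_other = 0.01275 K/W
L = R·k·A = 0.01275×0.0257×38.4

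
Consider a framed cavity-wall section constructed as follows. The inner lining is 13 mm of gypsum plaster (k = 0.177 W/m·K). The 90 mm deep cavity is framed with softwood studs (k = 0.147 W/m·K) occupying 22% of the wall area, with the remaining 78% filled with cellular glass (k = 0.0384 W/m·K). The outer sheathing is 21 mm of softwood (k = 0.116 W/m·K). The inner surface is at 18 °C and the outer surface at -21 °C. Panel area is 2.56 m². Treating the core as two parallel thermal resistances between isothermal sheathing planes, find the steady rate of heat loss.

Q ≈ 58.8 W

Sheathing layers in series; stud and cavity paths in parallel between them.
R_inner = 0.013/(0.177×2.56) = 0.02869 K/W
R_stud  = 0.09/(0.147×0.22×2.56) = 1.087 K/W
R_cav   = 0.09/(0.0384×0.78×2.56) = 1.174 K/W
1/R_core = 1/R_stud + 1/R_cav → R_core = 0.5644 K/W
R_outer = 0.021/(0.116×2.56) = 0.07072 K/W
R_total = 0.6638 K/W
Q = ΔT/R_total = 39/0.6638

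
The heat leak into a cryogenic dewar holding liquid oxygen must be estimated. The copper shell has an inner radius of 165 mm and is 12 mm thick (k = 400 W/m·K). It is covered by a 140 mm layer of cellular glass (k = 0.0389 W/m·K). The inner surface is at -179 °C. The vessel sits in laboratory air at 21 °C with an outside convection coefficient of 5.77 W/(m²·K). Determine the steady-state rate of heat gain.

Q ≈ 38.2 W

Spherical conduction: R = (1/r_in − 1/r_out)/(4πk) per layer; series-sum.
R_copper shell = (1/0.165 − 1/0.177)/(4π×400) = 8.174×10^-5 K/W
R_cellular glass = (1/0.177 − 1/0.317)/(4π×0.0389) = 5.104 K/W
R_outer film = 1/(h·4πr_o²) = 1/(5.77×4π×0.317²) = 0.1372 K/W
R_total = 5.242 K/W
Q = ΔT/R_total = 200/5.242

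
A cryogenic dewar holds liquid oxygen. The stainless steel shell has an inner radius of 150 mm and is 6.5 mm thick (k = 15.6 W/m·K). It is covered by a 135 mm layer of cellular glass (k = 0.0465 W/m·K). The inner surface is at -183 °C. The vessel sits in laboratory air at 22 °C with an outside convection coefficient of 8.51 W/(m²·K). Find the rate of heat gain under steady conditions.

Spherical conduction: R = (1/r_in − 1/r_out)/(4πk) per layer; series-sum.
R_stainless steel shell = (1/0.15 − 1/0.1565)/(4π×15.6) = 0.001412 K/W
R_cellular glass = (1/0.1565 − 1/0.2915)/(4π×0.0465) = 5.064 K/W
R_outer film = 1/(h·4πr_o²) = 1/(8.51×4π×0.2915²) = 0.11 K/W
R_total = 5.176 K/W
Q = ΔT/R_total = 205/5.176

Q ≈ 39.6 W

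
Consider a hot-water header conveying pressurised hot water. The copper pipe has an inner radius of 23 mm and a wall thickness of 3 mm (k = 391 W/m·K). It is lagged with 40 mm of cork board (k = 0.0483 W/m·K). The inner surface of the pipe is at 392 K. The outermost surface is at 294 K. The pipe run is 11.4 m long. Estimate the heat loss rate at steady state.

Radial resistances (cylindrical: R_cond = ln(r_o/r_i)/(2πkL), R_conv = 1/(h·2πrL)):
R_copper pipe wall = ln(26/23)/(2π×391×11.4) = 4.378×10^-6 K/W
R_cork board = ln(66/26)/(2π×0.0483×11.4) = 0.2693 K/W
R_total = 0.2693 K/W
Q = ΔT/R_total = 98/0.2693

Q ≈ 364 W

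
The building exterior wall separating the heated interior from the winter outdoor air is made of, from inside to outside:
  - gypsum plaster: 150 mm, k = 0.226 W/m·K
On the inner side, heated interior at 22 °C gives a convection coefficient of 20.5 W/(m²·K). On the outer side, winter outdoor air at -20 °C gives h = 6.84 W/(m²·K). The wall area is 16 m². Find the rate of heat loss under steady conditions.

Q ≈ 783 W

Treating each layer as a thermal resistance in series:
R_inner film = 1/(h_i·A) = 1/(20.5×16) = 0.003049 K/W
R_gypsum plaster = L/(kA) = 0.15/(0.226×16) = 0.04148 K/W
R_outer film = 1/(h_o·A) = 1/(6.84×16) = 0.009137 K/W
R_total = 0.05367 K/W
Q = ΔT / R_total = 42 / 0.05367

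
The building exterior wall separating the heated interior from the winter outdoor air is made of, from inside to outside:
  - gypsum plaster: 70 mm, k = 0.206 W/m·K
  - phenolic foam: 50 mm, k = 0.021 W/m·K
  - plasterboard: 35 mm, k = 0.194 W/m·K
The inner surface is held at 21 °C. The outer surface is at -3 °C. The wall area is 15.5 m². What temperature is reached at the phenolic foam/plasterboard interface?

Using the resistance-network approach (series):
R_gypsum plaster = L/(kA) = 0.07/(0.206×15.5) = 0.02192 K/W
R_phenolic foam = L/(kA) = 0.05/(0.021×15.5) = 0.1536 K/W
R_plasterboard = L/(kA) = 0.035/(0.194×15.5) = 0.01164 K/W
R_total = 0.1872 K/W;  Q = ΔT/R_total = 24/0.1872 = 128.2 W
T_interface = T_inner − Q·ΣR(inner→interface) = 21 − 128×0.1755

T ≈ -1.51 °C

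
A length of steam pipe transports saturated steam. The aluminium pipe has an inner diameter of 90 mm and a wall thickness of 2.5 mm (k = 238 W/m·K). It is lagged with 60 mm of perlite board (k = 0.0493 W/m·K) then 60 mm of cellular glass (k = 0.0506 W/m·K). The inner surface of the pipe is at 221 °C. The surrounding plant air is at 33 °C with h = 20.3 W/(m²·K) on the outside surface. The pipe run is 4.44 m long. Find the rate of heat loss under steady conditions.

Q ≈ 205 W

Treating each annulus and film as a series resistance:
R_aluminium pipe wall = ln(47.5/45)/(2π×238×4.44) = 8.143×10^-6 K/W
R_perlite board = ln(107.5/47.5)/(2π×0.0493×4.44) = 0.5939 K/W
R_cellular glass = ln(167.5/107.5)/(2π×0.0506×4.44) = 0.3142 K/W
R_outer film = 1/(h_o·2πr_oL) = 1/(20.3×2π×0.1675×4.44) = 0.01054 K/W
R_total = 0.9186 K/W
Q = ΔT/R_total = 188/0.9186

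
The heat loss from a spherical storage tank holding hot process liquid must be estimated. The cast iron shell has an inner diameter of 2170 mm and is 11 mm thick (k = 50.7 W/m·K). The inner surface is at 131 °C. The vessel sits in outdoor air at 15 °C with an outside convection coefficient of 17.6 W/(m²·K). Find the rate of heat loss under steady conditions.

Spherical conduction: R = (1/r_in − 1/r_out)/(4πk) per layer; series-sum.
R_cast iron shell = (1/1.085 − 1/1.096)/(4π×50.7) = 1.452×10^-5 K/W
R_outer film = 1/(h·4πr_o²) = 1/(17.6×4π×1.096²) = 0.003764 K/W
R_total = 0.003779 K/W
Q = ΔT/R_total = 116/0.003779

Q ≈ 30700 W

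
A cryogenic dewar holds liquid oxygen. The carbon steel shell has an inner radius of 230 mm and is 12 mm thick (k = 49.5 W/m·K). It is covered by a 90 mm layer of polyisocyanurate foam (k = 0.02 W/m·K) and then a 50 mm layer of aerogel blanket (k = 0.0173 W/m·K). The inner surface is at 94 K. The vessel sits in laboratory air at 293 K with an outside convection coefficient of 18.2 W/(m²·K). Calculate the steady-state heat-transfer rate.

For a spherical shell R = (1/r₁ − 1/r₂)/(4πk); film R = 1/(h·4πr²). In series:
R_carbon steel shell = (1/0.23 − 1/0.242)/(4π×49.5) = 3.466×10^-4 K/W
R_polyisocyanurate foam = (1/0.242 − 1/0.332)/(4π×0.02) = 4.457 K/W
R_aerogel blanket = (1/0.332 − 1/0.382)/(4π×0.0173) = 1.813 K/W
R_outer film = 1/(h·4πr_o²) = 1/(18.2×4π×0.382²) = 0.02996 K/W
R_total = 6.301 K/W
Q = ΔT/R_total = 199/6.301

Q ≈ 31.6 W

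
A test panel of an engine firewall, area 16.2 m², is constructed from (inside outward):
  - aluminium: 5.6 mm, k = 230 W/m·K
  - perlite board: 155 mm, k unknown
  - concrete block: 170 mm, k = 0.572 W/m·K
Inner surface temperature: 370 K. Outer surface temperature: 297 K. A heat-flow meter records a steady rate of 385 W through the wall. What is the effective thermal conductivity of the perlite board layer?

k ≈ 0.0559 W/(m·K)

Series thermal resistances:
R_aluminium = L/(kA) = 0.0056/(230×16.2) = 1.503×10^-6 K/W
R_concrete block = L/(kA) = 0.17/(0.572×16.2) = 0.01835 K/W
Sum of known resistances R_other = 0.01835 K/W
Total R = ΔT/Q = 73/385 = 0.1896 K/W
R_perlite board = R_total − R_other = 0.1713 K/W
k = L/(R·A) = 0.155/(0.1713×16.2)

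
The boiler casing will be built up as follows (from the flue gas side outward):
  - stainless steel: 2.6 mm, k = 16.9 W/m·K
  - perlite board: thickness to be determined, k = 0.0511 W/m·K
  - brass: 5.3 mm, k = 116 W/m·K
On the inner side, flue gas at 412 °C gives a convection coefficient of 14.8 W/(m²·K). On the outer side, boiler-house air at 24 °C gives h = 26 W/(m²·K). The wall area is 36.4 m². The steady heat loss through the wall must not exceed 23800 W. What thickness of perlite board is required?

Series thermal resistances:
R_inner film = 1/(h_i·A) = 1/(14.8×36.4) = 0.001856 K/W
R_stainless steel = L/(kA) = 0.0026/(16.9×36.4) = 4.227×10^-6 K/W
R_brass = L/(kA) = 0.0053/(116×36.4) = 1.255×10^-6 K/W
R_outer film = 1/(h_o·A) = 1/(26×36.4) = 0.001057 K/W
Sum of the known resistances R_other = 0.002918 K/W
Required total resistance R_tot = ΔT/Q_allow = 388/23800 = 0.0163 K/W
R_perlite board = R_tot − R_other = 0.01338 K/W
L = R·k·A = 0.01338×0.0511×36.4

L ≈ 24.9 mm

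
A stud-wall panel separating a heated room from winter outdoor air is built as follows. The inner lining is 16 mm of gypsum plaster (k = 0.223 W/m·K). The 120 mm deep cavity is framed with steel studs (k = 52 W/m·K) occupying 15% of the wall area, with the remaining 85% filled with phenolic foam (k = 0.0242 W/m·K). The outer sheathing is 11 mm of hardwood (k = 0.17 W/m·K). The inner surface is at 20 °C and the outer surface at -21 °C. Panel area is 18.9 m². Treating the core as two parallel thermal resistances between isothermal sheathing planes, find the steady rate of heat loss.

Sheathing layers in series; stud and cavity paths in parallel between them.
R_inner = 0.016/(0.223×18.9) = 0.003796 K/W
R_stud  = 0.12/(52×0.15×18.9) = 8.14×10^-4 K/W
R_cav   = 0.12/(0.0242×0.85×18.9) = 0.3087 K/W
1/R_core = 1/R_stud + 1/R_cav → R_core = 8.119×10^-4 K/W
R_outer = 0.011/(0.17×18.9) = 0.003424 K/W
R_total = 0.008032 K/W
Q = ΔT/R_total = 41/0.008032

Q ≈ 5100 W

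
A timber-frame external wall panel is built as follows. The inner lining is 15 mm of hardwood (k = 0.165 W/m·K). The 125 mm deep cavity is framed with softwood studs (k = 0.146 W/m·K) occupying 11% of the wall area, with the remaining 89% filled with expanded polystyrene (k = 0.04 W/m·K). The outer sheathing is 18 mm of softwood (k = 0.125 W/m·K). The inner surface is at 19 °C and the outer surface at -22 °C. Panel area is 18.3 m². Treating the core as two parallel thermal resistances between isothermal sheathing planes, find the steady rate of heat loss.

Q ≈ 283 W

Sheathing layers in series; stud and cavity paths in parallel between them.
R_inner = 0.015/(0.165×18.3) = 0.004968 K/W
R_stud  = 0.125/(0.146×0.11×18.3) = 0.4253 K/W
R_cav   = 0.125/(0.04×0.89×18.3) = 0.1919 K/W
1/R_core = 1/R_stud + 1/R_cav → R_core = 0.1322 K/W
R_outer = 0.018/(0.125×18.3) = 0.007869 K/W
R_total = 0.1451 K/W
Q = ΔT/R_total = 41/0.1451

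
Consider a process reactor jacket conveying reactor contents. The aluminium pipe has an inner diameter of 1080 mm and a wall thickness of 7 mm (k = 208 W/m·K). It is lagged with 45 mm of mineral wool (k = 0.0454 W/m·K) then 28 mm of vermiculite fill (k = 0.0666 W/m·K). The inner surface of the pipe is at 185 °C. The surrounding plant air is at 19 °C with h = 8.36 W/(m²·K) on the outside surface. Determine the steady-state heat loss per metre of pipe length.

Cylindrical conduction, so R = ln(r₂/r₁)/(2πkL) per layer, in series:
R_aluminium pipe wall = ln(547/540)/(2π×208×1) = 9.855×10^-6 K/W
R_mineral wool = ln(592/547)/(2π×0.0454×1) = 0.2771 K/W
R_vermiculite fill = ln(620/592)/(2π×0.0666×1) = 0.1104 K/W
R_outer film = 1/(h_o·2πr_oL) = 1/(8.36×2π×0.62×1) = 0.03071 K/W
R_total = 0.4183 K/W
Q = ΔT/R_total = 166/0.4183

q′ ≈ 397 W/m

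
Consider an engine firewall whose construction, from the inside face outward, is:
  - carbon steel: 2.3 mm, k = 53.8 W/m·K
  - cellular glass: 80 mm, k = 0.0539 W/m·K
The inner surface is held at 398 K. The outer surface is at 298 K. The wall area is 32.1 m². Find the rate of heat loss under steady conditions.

Thermal resistances in series:
R_carbon steel = L/(kA) = 0.0023/(53.8×32.1) = 1.332×10^-6 K/W
R_cellular glass = L/(kA) = 0.08/(0.0539×32.1) = 0.04624 K/W
R_total = 0.04624 K/W
Q = ΔT / R_total = 100 / 0.04624

Q ≈ 2160 W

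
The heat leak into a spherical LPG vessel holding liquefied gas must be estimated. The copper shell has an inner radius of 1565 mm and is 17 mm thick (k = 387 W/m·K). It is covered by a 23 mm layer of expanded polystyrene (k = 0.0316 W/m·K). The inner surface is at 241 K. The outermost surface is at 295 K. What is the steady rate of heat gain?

Each spherical layer contributes R = (1/r_i − 1/r_o)/(4πk):
R_copper shell = (1/1.565 − 1/1.582)/(4π×387) = 1.412×10^-6 K/W
R_expanded polystyrene = (1/1.582 − 1/1.605)/(4π×0.0316) = 0.02281 K/W
R_total = 0.02281 K/W
Q = ΔT/R_total = 54/0.02281

Q ≈ 2370 W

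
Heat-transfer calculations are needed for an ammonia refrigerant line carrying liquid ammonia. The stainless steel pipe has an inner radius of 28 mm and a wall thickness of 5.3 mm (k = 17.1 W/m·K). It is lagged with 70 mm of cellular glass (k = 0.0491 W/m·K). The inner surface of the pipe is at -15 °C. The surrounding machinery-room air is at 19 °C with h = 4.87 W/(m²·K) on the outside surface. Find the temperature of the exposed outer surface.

T ≈ 16.3 °C

Per-layer cylindrical resistances, series-summed:
R_stainless steel pipe wall = ln(33.3/28)/(2π×17.1×1) = 0.001613 K/W
R_cellular glass = ln(103.3/33.3)/(2π×0.0491×1) = 3.67 K/W
R_outer film = 1/(h_o·2πr_oL) = 1/(4.87×2π×0.1033×1) = 0.3164 K/W
R_total = 3.988 K/W
Q = ΔT/R_total = 34/3.988
Q = 8.53 W/m
T_interface = T_inner + Q·ΣR(inner→interface) = -15 + 8.53×3.671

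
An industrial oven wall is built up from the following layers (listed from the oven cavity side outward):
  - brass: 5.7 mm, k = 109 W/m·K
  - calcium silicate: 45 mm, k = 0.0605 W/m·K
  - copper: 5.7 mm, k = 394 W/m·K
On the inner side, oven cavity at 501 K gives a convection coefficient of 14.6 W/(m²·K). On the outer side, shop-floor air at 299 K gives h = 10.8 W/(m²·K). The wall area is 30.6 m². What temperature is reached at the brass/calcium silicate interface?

Using the resistance-network approach (series):
R_inner film = 1/(h_i·A) = 1/(14.6×30.6) = 0.002238 K/W
R_brass = L/(kA) = 0.0057/(109×30.6) = 1.709×10^-6 K/W
R_calcium silicate = L/(kA) = 0.045/(0.0605×30.6) = 0.02431 K/W
R_copper = L/(kA) = 0.0057/(394×30.6) = 4.728×10^-7 K/W
R_outer film = 1/(h_o·A) = 1/(10.8×30.6) = 0.003026 K/W
R_total = 0.02957 K/W;  Q = ΔT/R_total = 202/0.02957 = 6830 W
T_interface = T_inner − Q·ΣR(inner→interface) = 501 − 6830×0.00224

T ≈ 486 K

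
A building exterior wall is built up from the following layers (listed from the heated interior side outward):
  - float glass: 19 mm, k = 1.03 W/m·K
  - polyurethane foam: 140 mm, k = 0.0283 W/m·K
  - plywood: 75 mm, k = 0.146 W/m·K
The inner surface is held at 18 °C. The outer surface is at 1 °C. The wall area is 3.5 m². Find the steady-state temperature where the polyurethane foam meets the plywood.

T ≈ 2.59 °C

Model the wall as resistances in series:
R_float glass = L/(kA) = 0.019/(1.03×3.5) = 0.00527 K/W
R_polyurethane foam = L/(kA) = 0.14/(0.0283×3.5) = 1.413 K/W
R_plywood = L/(kA) = 0.075/(0.146×3.5) = 0.1468 K/W
R_total = 1.565 K/W;  Q = ΔT/R_total = 17/1.565 = 10.86 W
T_interface = T_inner − Q·ΣR(inner→interface) = 18 − 10.9×1.419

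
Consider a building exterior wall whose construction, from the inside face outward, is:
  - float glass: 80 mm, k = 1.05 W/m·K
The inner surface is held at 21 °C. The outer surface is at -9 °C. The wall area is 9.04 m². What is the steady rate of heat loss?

Q ≈ 3560 W

Thermal resistances in series:
R_float glass = L/(kA) = 0.08/(1.05×9.04) = 0.008428 K/W
R_total = 0.008428 K/W
Q = ΔT / R_total = 30 / 0.008428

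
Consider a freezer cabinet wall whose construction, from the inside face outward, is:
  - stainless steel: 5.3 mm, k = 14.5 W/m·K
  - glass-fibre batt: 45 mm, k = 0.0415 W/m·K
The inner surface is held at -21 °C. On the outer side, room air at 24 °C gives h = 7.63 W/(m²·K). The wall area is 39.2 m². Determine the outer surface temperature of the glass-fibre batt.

Series thermal resistances:
R_stainless steel = L/(kA) = 0.0053/(14.5×39.2) = 9.324×10^-6 K/W
R_glass-fibre batt = L/(kA) = 0.045/(0.0415×39.2) = 0.02766 K/W
R_outer film = 1/(h_o·A) = 1/(7.63×39.2) = 0.003343 K/W
R_total = 0.03101 K/W;  Q = ΔT/R_total = 45/0.03101 = 1451 W
T_interface = T_inner + Q·ΣR(inner→interface) = -21 + 1450×0.02767

T ≈ 19.1 °C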